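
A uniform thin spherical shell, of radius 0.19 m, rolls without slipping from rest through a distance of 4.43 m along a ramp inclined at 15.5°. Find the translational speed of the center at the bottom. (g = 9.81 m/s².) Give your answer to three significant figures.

The moment of inertia is (2/3)MR², giving k ≡ I/(MR²) = 2/3.
Pure rolling means v = ωR; then KE = ½Mv² + ½I(v/R)² = ½(1+k)Mv² = (5/6)Mv².
The vertical drop is h = L sinθ = 4.43 × sin15.5° = 1.184 m.
Energy conservation: Mgh = (5/6)Mv², so v = √(2gh/(1+k)) = √(2 × 9.81 × 1.184 / 1.667) ≈ 3.73 m/s.

v ≈ 3.73 m/s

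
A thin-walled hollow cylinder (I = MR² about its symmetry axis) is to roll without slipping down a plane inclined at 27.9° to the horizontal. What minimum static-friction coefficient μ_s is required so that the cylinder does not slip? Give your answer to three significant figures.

μ_min ≈ 0.265

The moment of inertia is MR², giving k ≡ I/(MR²) = 1.
Newton's second law down the slope: Mg sinθ − f = Ma. The torque equation fR = Iα (with α = a/R) gives f = kMa.
These give a = g sinθ/(1+k) and the required friction f = kMg sinθ/(1+k).
With N = Mg cosθ, the no-slip condition f ≤ μN gives μ_min = f/N = k tanθ/(1+k).
μ_min = 1 × tan27.9° / 2 ≈ 0.265.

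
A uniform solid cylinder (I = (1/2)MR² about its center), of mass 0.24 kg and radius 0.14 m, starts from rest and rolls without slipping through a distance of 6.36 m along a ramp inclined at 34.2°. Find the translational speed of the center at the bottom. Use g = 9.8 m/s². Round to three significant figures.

v ≈ 6.83 m/s

The moment of inertia is (1/2)MR², giving k ≡ I/(MR²) = 0.5.
Pure rolling means v = ωR; then KE = ½Mv² + ½I(v/R)² = ½(1+k)Mv² = (3/4)Mv².
The vertical drop is h = L sinθ = 6.36 × sin34.2° = 3.575 m.
Setting Mgh = (3/4)Mv² gives v = √(2gh/(1+k)) = √(2·9.8·3.575/1.5) ≈ 6.83 m/s.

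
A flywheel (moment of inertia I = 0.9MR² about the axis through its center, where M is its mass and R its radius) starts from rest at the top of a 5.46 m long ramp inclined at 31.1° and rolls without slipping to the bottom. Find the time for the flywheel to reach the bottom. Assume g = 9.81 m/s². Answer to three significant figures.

Here I = 0.9MR², so the shape factor k = I/(MR²) = 0.9.
Newton's second law down the slope: Mg sinθ − f = Ma. The torque equation fR = Iα (with α = a/R) gives f = kMa.
Hence a = g sinθ/(1+k) = 9.81×sin31.1°/1.9 = 2.667 m/s².
With constant a from rest, t = √(2L/a) = √(2·5.46/2.667) ≈ 2.02 s.

t ≈ 2.02 s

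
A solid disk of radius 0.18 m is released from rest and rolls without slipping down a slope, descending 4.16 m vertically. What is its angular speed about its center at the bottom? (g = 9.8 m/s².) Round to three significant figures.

Here I = (1/2)MR², so the shape factor k = I/(MR²) = 0.5.
Pure rolling means v = ωR; then KE = ½Mv² + ½I(v/R)² = ½(1+k)Mv² = (3/4)Mv².
Energy conservation Mgh = ½(1+k)Mv² gives v = √(2gh/(1+k)) = √(2 × 9.8 × 4.16 / 1.5) = 7.373 m/s.
The angular speed follows from ω = v/R = 7.373/0.18 ≈ 41.0 rad/s.

ω ≈ 41.0 rad/s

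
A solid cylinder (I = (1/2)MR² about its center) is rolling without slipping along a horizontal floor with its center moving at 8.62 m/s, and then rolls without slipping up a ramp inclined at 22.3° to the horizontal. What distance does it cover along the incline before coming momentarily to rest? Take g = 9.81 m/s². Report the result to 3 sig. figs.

Here I = (1/2)MR², so the shape factor k = I/(MR²) = 0.5.
Pure rolling means v = ωR; then KE = ½Mv² + ½I(v/R)² = ½(1+k)Mv² = (3/4)Mv².
Setting this equal to Mgh gives the vertical rise h = (1+k)v₀²/(2g) = 1.5×8.62²/(2×9.81) = 5.681 m.
The distance along the slope is d = h/sinθ = 5.681/sin22.3° ≈ 15.0 m.

d ≈ 15.0 m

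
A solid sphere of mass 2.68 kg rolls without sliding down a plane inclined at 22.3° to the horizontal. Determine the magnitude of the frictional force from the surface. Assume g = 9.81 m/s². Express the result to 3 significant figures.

The moment of inertia is (2/5)MR², giving k ≡ I/(MR²) = 0.4.
Newton's second law down the slope: Mg sinθ − f = Ma. The torque equation fR = Iα (with α = a/R) gives f = kMa.
Combining, a = g sinθ/(1+k) and f = kMa = kMg sinθ/(1+k).
f = 0.4 × 2.68 × 9.81 × sin22.3° / 1.4 ≈ 2.85 N.

f ≈ 2.85 N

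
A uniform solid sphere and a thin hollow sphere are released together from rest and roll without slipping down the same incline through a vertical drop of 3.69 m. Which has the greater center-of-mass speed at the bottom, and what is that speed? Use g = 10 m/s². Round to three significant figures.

the uniform solid sphere, at v ≈ 7.26 m/s

For rolling without slipping, Mgh = ½(1+k)Mv² where k = I/(MR²), so v = √(2gh/(1+k)).
Uniform solid sphere: k = 0.4, giving v = √(2×10×3.69/1.4) = 7.26 m/s.
Thin hollow sphere: k = 2/3, giving v = √(2×10×3.69/1.667) = 6.654 m/s.
The smaller k wins: the uniform solid sphere, at ≈ 7.26 m/s.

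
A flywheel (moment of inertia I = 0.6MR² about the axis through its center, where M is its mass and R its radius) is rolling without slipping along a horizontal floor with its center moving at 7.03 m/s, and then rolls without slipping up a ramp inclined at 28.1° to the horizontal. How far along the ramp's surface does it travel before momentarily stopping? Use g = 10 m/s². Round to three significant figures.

d ≈ 8.39 m

With I = 0.6MR², the ratio k = I/(MR²) is 0.6.
The rolling condition ω = v/R makes the rotational term ½I(v/R)² = ½kMv², so KE_total = ½(1+k)Mv² = (4/5)Mv².
Setting this equal to Mgh gives the vertical rise h = (1+k)v₀²/(2g) = 1.6×7.03²/(2×10) = 3.954 m.
The distance along the slope is d = h/sinθ = 3.954/sin28.1° ≈ 8.39 m.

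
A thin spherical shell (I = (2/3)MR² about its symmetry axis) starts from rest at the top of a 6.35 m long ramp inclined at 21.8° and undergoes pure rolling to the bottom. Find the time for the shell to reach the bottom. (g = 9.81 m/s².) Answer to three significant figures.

t ≈ 2.41 s

Here I = (2/3)MR², so the shape factor k = I/(MR²) = 2/3.
Newton's second law down the slope: Mg sinθ − f = Ma. The torque equation fR = Iα (with α = a/R) gives f = kMa.
Hence a = g sinθ/(1+k) = 9.81×sin21.8°/1.667 = 2.186 m/s².
Starting from rest, L = ½at², so t = √(2L/a) = √(2×6.35/2.186) ≈ 2.41 s.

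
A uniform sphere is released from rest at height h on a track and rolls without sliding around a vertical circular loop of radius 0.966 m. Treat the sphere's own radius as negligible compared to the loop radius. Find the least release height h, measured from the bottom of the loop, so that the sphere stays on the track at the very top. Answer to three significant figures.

With I = (2/5)MR², the ratio k = I/(MR²) is 0.4.
At the top, contact is just lost when gravity alone supplies the centripetal force: Mg = Mv_top²/r, i.e. v_top² = gr.
With ω = v/R, the kinetic energy at speed v is ½(1+k)Mv² = (7/10)Mv².
Energy conservation from release (height h) to the top (height 2r): Mgh = Mg(2r) + (7/10)M·gr.
Thus h_min = 2r + (1+k)r/2 = r(2 + 1.4/2) = 0.966 × 2.7 ≈ 2.61 m.

h_min ≈ 2.61 m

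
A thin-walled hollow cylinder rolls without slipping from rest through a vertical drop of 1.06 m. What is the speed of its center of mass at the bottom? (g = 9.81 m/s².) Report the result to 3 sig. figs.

v ≈ 3.22 m/s

The moment of inertia is MR², giving k ≡ I/(MR²) = 1.
Rolling without slipping gives ω = v/R, so the total kinetic energy is ½Mv² + ½Iω² = ½(1+k)Mv² = Mv².
Setting Mgh = Mv² gives v = √(2gh/(1+k)) = √(2·9.81·1.06/2) ≈ 3.22 m/s.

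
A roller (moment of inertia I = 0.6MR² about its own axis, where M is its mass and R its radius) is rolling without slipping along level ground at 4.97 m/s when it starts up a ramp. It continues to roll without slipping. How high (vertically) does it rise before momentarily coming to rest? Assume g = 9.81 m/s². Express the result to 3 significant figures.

The moment of inertia is 0.6MR², giving k ≡ I/(MR²) = 0.6.
Rolling without slipping gives ω = v/R, so the total kinetic energy is ½Mv² + ½Iω² = ½(1+k)Mv² = (4/5)Mv².
All of this converts to potential energy at the highest point: (4/5)Mv₀² = Mgh.
Thus h = (1+k)v₀²/(2g) = 1.6 × 4.97² / (2 × 9.81) ≈ 2.01 m.

h ≈ 2.01 m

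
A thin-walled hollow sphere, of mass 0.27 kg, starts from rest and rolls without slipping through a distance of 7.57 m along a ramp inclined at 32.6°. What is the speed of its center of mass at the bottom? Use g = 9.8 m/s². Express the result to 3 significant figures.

v ≈ 6.93 m/s

With I = (2/3)MR², the ratio k = I/(MR²) is 2/3.
The rolling condition ω = v/R makes the rotational term ½I(v/R)² = ½kMv², so KE_total = ½(1+k)Mv² = (5/6)Mv².
The vertical drop is h = L sinθ = 7.57 × sin32.6° = 4.078 m.
Energy conservation: Mgh = (5/6)Mv², so v = √(2gh/(1+k)) = √(2 × 9.8 × 4.078 / 1.667) ≈ 6.93 m/s.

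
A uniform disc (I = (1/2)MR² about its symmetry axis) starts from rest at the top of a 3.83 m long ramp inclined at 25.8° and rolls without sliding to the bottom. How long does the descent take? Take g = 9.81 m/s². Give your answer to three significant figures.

For this body I = (1/2)MR², i.e. k = I/(MR²) = 0.5.
Newton's second law down the slope: Mg sinθ − f = Ma. The torque equation fR = Iα (with α = a/R) gives f = kMa.
Hence a = g sinθ/(1+k) = 9.81×sin25.8°/1.5 = 2.846 m/s².
Starting from rest, L = ½at², so t = √(2L/a) = √(2×3.83/2.846) ≈ 1.64 s.

t ≈ 1.64 s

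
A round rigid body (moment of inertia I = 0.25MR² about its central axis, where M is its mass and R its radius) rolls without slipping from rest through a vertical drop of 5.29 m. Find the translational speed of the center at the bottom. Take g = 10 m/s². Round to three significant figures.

Here I = 0.25MR², so the shape factor k = I/(MR²) = 0.25.
Rolling without slipping gives ω = v/R, so the total kinetic energy is ½Mv² + ½Iω² = ½(1+k)Mv² = (5/8)Mv².
Setting Mgh = (5/8)Mv² gives v = √(2gh/(1+k)) = √(2·10·5.29/1.25) ≈ 9.20 m/s.

v ≈ 9.20 m/s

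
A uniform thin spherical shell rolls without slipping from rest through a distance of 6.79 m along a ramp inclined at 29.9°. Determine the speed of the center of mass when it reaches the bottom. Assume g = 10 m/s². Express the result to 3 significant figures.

v ≈ 6.37 m/s

For this body I = (2/3)MR², i.e. k = I/(MR²) = 2/3.
Pure rolling means v = ωR; then KE = ½Mv² + ½I(v/R)² = ½(1+k)Mv² = (5/6)Mv².
The vertical drop is h = L sinθ = 6.79 × sin29.9° = 3.385 m.
Setting Mgh = (5/6)Mv² gives v = √(2gh/(1+k)) = √(2·10·3.385/1.667) ≈ 6.37 m/s.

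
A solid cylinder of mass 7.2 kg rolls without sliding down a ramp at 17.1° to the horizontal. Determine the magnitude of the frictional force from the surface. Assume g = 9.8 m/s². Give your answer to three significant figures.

The moment of inertia is (1/2)MR², giving k ≡ I/(MR²) = 0.5.
Translational: Mg sinθ − f = Ma. Rotational about the CM: fR = Iα = kMRa, so f = kMa.
Combining, a = g sinθ/(1+k) and f = kMa = kMg sinθ/(1+k).
f = 0.5 × 7.2 × 9.8 × sin17.1° / 1.5 ≈ 6.92 N.

f ≈ 6.92 N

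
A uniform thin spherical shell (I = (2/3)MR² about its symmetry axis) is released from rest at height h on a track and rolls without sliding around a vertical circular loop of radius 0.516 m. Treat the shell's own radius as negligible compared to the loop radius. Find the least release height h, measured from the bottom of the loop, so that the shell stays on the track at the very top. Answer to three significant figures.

The moment of inertia is (2/3)MR², giving k ≡ I/(MR²) = 2/3.
At the top, contact is just lost when gravity alone supplies the centripetal force: Mg = Mv_top²/r, i.e. v_top² = gr.
With ω = v/R, the kinetic energy at speed v is ½(1+k)Mv² = (5/6)Mv².
Energy conservation from release (height h) to the top (height 2r): Mgh = Mg(2r) + (5/6)M·gr.
Thus h_min = 2r + (1+k)r/2 = r(2 + 1.667/2) = 0.516 × 2.833 ≈ 1.46 m.

h_min ≈ 1.46 m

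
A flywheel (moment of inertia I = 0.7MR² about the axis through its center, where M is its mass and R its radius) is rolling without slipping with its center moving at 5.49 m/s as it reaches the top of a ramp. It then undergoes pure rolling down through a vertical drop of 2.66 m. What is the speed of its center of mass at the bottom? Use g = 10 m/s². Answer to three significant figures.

The moment of inertia is 0.7MR², giving k ≡ I/(MR²) = 0.7.
The rolling condition ω = v/R makes the rotational term ½I(v/R)² = ½kMv², so KE_total = ½(1+k)Mv² = (17/20)Mv².
Energy conservation: (17/20)Mv₀² + Mgh = (17/20)Mv², so v² = v₀² + 2gh/(1+k).
v = √(5.49² + 2×10×2.66/1.7) = √61.43 ≈ 7.84 m/s.

v ≈ 7.84 m/s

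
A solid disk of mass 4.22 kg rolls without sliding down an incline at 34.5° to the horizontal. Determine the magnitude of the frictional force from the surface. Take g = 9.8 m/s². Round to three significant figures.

f ≈ 7.81 N

Here I = (1/2)MR², so the shape factor k = I/(MR²) = 0.5.
Newton's second law down the slope: Mg sinθ − f = Ma. The torque equation fR = Iα (with α = a/R) gives f = kMa.
Combining, a = g sinθ/(1+k) and f = kMa = kMg sinθ/(1+k).
f = 0.5 × 4.22 × 9.8 × sin34.5° / 1.5 ≈ 7.81 N.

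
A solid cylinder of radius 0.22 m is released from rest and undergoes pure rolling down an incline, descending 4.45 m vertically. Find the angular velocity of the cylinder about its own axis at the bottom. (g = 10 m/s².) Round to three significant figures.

ω ≈ 35.0 rad/s

Here I = (1/2)MR², so the shape factor k = I/(MR²) = 0.5.
Pure rolling means v = ωR; then KE = ½Mv² + ½I(v/R)² = ½(1+k)Mv² = (3/4)Mv².
Energy conservation Mgh = ½(1+k)Mv² gives v = √(2gh/(1+k)) = √(2 × 10 × 4.45 / 1.5) = 7.703 m/s.
Then ω = v/R = 7.703 / 0.22 ≈ 35.0 rad/s.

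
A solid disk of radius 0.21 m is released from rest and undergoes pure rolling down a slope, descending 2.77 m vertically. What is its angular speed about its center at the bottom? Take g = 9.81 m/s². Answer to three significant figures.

For this body I = (1/2)MR², i.e. k = I/(MR²) = 0.5.
Rolling without slipping gives ω = v/R, so the total kinetic energy is ½Mv² + ½Iω² = ½(1+k)Mv² = (3/4)Mv².
Energy conservation Mgh = ½(1+k)Mv² gives v = √(2gh/(1+k)) = √(2 × 9.81 × 2.77 / 1.5) = 6.019 m/s.
Then ω = v/R = 6.019 / 0.21 ≈ 28.7 rad/s.

ω ≈ 28.7 rad/s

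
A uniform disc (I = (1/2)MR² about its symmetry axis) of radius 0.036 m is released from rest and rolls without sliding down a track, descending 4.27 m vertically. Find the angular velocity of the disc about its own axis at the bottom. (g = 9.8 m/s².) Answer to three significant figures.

ω ≈ 207 rad/s

With I = (1/2)MR², the ratio k = I/(MR²) is 0.5.
Since it rolls without slipping, ω = v/R and KE = ½Mv² + ½Iω² = ½(1+k)Mv² = (3/4)Mv².
Energy conservation Mgh = ½(1+k)Mv² gives v = √(2gh/(1+k)) = √(2 × 9.8 × 4.27 / 1.5) = 7.47 m/s.
Then ω = v/R = 7.47 / 0.036 ≈ 207 rad/s.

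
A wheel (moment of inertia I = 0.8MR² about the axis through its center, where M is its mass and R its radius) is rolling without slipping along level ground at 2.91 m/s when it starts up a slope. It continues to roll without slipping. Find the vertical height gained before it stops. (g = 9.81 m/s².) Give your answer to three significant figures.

With I = 0.8MR², the ratio k = I/(MR²) is 0.8.
The rolling condition ω = v/R makes the rotational term ½I(v/R)² = ½kMv², so KE_total = ½(1+k)Mv² = (9/10)Mv².
At the top the kinetic energy is zero, so (9/10)Mv₀² = Mgh.
Thus h = (1+k)v₀²/(2g) = 1.8 × 2.91² / (2 × 9.81) ≈ 0.777 m.

h ≈ 0.777 m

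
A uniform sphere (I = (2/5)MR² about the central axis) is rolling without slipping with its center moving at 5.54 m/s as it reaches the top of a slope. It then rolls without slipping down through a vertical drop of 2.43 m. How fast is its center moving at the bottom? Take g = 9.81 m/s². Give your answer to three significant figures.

Here I = (2/5)MR², so the shape factor k = I/(MR²) = 0.4.
Rolling without slipping gives ω = v/R, so the total kinetic energy is ½Mv² + ½Iω² = ½(1+k)Mv² = (7/10)Mv².
Conserving energy between top and bottom: (7/10)Mv² = (7/10)Mv₀² + Mgh, hence v² = v₀² + 2gh/(1+k).
v = √(5.54² + 2×9.81×2.43/1.4) = √64.75 ≈ 8.05 m/s.

v ≈ 8.05 m/s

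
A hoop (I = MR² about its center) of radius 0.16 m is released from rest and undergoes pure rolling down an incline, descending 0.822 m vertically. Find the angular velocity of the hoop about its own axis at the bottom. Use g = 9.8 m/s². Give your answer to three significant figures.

With I = MR², the ratio k = I/(MR²) is 1.
Pure rolling means v = ωR; then KE = ½Mv² + ½I(v/R)² = ½(1+k)Mv² = Mv².
Energy conservation Mgh = ½(1+k)Mv² gives v = √(2gh/(1+k)) = √(2 × 9.8 × 0.822 / 2) = 2.838 m/s.
Then ω = v/R = 2.838 / 0.16 ≈ 17.7 rad/s.

ω ≈ 17.7 rad/s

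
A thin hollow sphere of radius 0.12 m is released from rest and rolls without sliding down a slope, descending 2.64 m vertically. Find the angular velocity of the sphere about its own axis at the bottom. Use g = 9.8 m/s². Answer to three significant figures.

ω ≈ 46.4 rad/s

With I = (2/3)MR², the ratio k = I/(MR²) is 2/3.
Pure rolling means v = ωR; then KE = ½Mv² + ½I(v/R)² = ½(1+k)Mv² = (5/6)Mv².
Energy conservation Mgh = ½(1+k)Mv² gives v = √(2gh/(1+k)) = √(2 × 9.8 × 2.64 / 1.667) = 5.572 m/s.
Then ω = v/R = 5.572 / 0.12 ≈ 46.4 rad/s.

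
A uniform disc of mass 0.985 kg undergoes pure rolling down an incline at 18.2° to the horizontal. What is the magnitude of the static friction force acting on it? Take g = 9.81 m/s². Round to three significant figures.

The moment of inertia is (1/2)MR², giving k ≡ I/(MR²) = 0.5.
Along the incline Mg sinθ − f = Ma, and torque about the center fR = Iα = kMR²(a/R) gives f = kMa.
Combining, a = g sinθ/(1+k) and f = kMa = kMg sinθ/(1+k).
f = 0.5 × 0.985 × 9.81 × sin18.2° / 1.5 ≈ 1.01 N.

f ≈ 1.01 N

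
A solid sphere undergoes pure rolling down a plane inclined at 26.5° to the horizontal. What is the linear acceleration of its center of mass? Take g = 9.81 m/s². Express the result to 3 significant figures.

Here I = (2/5)MR², so the shape factor k = I/(MR²) = 0.4.
Newton's second law down the slope: Mg sinθ − f = Ma. The torque equation fR = Iα (with α = a/R) gives f = kMa.
Eliminating f: Mg sinθ = (1+k)Ma, so a = g sinθ/(1+k) = 9.81 × sin26.5° / 1.4 ≈ 3.13 m/s².

a ≈ 3.13 m/s²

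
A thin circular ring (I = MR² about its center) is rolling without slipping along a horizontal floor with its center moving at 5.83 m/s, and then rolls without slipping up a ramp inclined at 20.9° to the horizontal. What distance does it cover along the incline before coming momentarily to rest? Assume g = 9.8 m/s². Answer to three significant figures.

With I = MR², the ratio k = I/(MR²) is 1.
Pure rolling means v = ωR; then KE = ½Mv² + ½I(v/R)² = ½(1+k)Mv² = Mv².
Setting this equal to Mgh gives the vertical rise h = (1+k)v₀²/(2g) = 2×5.83²/(2×9.8) = 3.468 m.
Along the incline, d = h/sinθ = 3.468/sin20.9° ≈ 9.72 m.

d ≈ 9.72 m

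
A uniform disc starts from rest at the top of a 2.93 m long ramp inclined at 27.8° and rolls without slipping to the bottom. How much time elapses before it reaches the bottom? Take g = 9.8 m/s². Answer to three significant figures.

The moment of inertia is (1/2)MR², giving k ≡ I/(MR²) = 0.5.
Newton's second law down the slope: Mg sinθ − f = Ma. The torque equation fR = Iα (with α = a/R) gives f = kMa.
Hence a = g sinθ/(1+k) = 9.8×sin27.8°/1.5 = 3.047 m/s².
With constant a from rest, t = √(2L/a) = √(2·2.93/3.047) ≈ 1.39 s.

t ≈ 1.39 s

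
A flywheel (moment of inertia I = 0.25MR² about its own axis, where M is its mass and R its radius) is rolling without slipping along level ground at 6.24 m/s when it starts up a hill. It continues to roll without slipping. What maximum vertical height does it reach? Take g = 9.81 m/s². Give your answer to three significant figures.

h ≈ 2.48 m

The moment of inertia is 0.25MR², giving k ≡ I/(MR²) = 0.25.
Pure rolling means v = ωR; then KE = ½Mv² + ½I(v/R)² = ½(1+k)Mv² = (5/8)Mv².
At the top the kinetic energy is zero, so (5/8)Mv₀² = Mgh.
Thus h = (1+k)v₀²/(2g) = 1.25 × 6.24² / (2 × 9.81) ≈ 2.48 m.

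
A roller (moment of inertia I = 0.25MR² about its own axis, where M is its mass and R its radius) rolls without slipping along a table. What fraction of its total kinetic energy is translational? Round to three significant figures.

For this body I = 0.25MR², i.e. k = I/(MR²) = 0.25.
With ω = v/R, KE_trans = ½Mv² and KE_rot = ½Iω² = ½kMv², so KE_total = ½(1+k)Mv².
The translational fraction is therefore 1/(1+k) = 1/1.25 ≈ 0.800.

fraction ≈ 0.800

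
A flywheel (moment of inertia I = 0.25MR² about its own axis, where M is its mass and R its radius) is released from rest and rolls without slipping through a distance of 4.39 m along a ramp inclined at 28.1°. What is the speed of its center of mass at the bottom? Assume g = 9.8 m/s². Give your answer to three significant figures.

The moment of inertia is 0.25MR², giving k ≡ I/(MR²) = 0.25.
Since it rolls without slipping, ω = v/R and KE = ½Mv² + ½Iω² = ½(1+k)Mv² = (5/8)Mv².
The vertical drop is h = L sinθ = 4.39 × sin28.1° = 2.068 m.
Setting Mgh = (5/8)Mv² gives v = √(2gh/(1+k)) = √(2·9.8·2.068/1.25) ≈ 5.69 m/s.

v ≈ 5.69 m/s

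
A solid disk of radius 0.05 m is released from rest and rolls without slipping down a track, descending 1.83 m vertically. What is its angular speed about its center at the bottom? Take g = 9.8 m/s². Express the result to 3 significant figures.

The moment of inertia is (1/2)MR², giving k ≡ I/(MR²) = 0.5.
Since it rolls without slipping, ω = v/R and KE = ½Mv² + ½Iω² = ½(1+k)Mv² = (3/4)Mv².
Energy conservation Mgh = ½(1+k)Mv² gives v = √(2gh/(1+k)) = √(2 × 9.8 × 1.83 / 1.5) = 4.89 m/s.
The angular speed follows from ω = v/R = 4.89/0.05 ≈ 97.8 rad/s.

ω ≈ 97.8 rad/s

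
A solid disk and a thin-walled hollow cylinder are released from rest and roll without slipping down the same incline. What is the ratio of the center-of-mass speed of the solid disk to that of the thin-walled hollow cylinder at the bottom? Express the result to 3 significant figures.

v_ratio ≈ 1.15

Each satisfies Mgh = ½(1+k)Mv² with k = I/(MR²), so v ∝ 1/√(1+k).
For the solid disk k = 0.5; for the thin-walled hollow cylinder k = 1.
v₁/v₂ = √((1+k₂)/(1+k₁)) = √(2/1.5) ≈ 1.15.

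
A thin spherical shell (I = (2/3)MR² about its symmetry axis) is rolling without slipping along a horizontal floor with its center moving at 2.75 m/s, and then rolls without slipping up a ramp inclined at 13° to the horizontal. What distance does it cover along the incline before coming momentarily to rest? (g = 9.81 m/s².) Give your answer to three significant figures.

The moment of inertia is (2/3)MR², giving k ≡ I/(MR²) = 2/3.
Pure rolling means v = ωR; then KE = ½Mv² + ½I(v/R)² = ½(1+k)Mv² = (5/6)Mv².
Setting this equal to Mgh gives the vertical rise h = (1+k)v₀²/(2g) = 1.667×2.75²/(2×9.81) = 0.6424 m.
The distance along the slope is d = h/sinθ = 0.6424/sin13° ≈ 2.86 m.

d ≈ 2.86 m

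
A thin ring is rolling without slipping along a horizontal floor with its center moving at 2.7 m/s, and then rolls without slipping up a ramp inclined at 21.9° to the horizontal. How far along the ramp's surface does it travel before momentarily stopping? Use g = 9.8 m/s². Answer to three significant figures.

d ≈ 1.99 m

Here I = MR², so the shape factor k = I/(MR²) = 1.
The rolling condition ω = v/R makes the rotational term ½I(v/R)² = ½kMv², so KE_total = ½(1+k)Mv² = Mv².
Setting this equal to Mgh gives the vertical rise h = (1+k)v₀²/(2g) = 2×2.7²/(2×9.8) = 0.7439 m.
Along the incline, d = h/sinθ = 0.7439/sin21.9° ≈ 1.99 m.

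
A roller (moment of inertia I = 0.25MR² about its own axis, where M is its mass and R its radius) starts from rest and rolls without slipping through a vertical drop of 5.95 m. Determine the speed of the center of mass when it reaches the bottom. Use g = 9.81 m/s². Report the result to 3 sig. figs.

With I = 0.25MR², the ratio k = I/(MR²) is 0.25.
Rolling without slipping gives ω = v/R, so the total kinetic energy is ½Mv² + ½Iω² = ½(1+k)Mv² = (5/8)Mv².
Setting Mgh = (5/8)Mv² gives v = √(2gh/(1+k)) = √(2·9.81·5.95/1.25) ≈ 9.66 m/s.

v ≈ 9.66 m/s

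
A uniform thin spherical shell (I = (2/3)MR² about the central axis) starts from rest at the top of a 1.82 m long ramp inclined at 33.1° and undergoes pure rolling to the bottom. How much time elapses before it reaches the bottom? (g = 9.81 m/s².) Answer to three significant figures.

For this body I = (2/3)MR², i.e. k = I/(MR²) = 2/3.
Along the incline Mg sinθ − f = Ma, and torque about the center fR = Iα = kMR²(a/R) gives f = kMa.
Hence a = g sinθ/(1+k) = 9.81×sin33.1°/1.667 = 3.214 m/s².
With constant a from rest, t = √(2L/a) = √(2·1.82/3.214) ≈ 1.06 s.

t ≈ 1.06 s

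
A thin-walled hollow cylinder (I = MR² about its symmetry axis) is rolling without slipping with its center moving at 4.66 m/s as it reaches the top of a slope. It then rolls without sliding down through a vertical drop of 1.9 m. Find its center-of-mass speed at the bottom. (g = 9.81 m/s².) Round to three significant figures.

For this body I = MR², i.e. k = I/(MR²) = 1.
Since it rolls without slipping, ω = v/R and KE = ½Mv² + ½Iω² = ½(1+k)Mv² = Mv².
Energy conservation: Mv₀² + Mgh = Mv², so v² = v₀² + 2gh/(1+k).
v = √(4.66² + 2×9.81×1.9/2) = √40.35 ≈ 6.35 m/s.

v ≈ 6.35 m/s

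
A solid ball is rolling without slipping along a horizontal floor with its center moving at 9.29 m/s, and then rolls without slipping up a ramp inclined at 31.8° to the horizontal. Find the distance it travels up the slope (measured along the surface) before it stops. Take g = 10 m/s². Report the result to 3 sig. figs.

For this body I = (2/5)MR², i.e. k = I/(MR²) = 0.4.
Since it rolls without slipping, ω = v/R and KE = ½Mv² + ½Iω² = ½(1+k)Mv² = (7/10)Mv².
Setting this equal to Mgh gives the vertical rise h = (1+k)v₀²/(2g) = 1.4×9.29²/(2×10) = 6.041 m.
Along the incline, d = h/sinθ = 6.041/sin31.8° ≈ 11.5 m.

d ≈ 11.5 m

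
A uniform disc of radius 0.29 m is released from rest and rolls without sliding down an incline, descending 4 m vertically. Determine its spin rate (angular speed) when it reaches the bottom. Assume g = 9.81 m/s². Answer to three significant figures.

ω ≈ 24.9 rad/s

For this body I = (1/2)MR², i.e. k = I/(MR²) = 0.5.
Pure rolling means v = ωR; then KE = ½Mv² + ½I(v/R)² = ½(1+k)Mv² = (3/4)Mv².
Energy conservation Mgh = ½(1+k)Mv² gives v = √(2gh/(1+k)) = √(2 × 9.81 × 4 / 1.5) = 7.233 m/s.
The angular speed follows from ω = v/R = 7.233/0.29 ≈ 24.9 rad/s.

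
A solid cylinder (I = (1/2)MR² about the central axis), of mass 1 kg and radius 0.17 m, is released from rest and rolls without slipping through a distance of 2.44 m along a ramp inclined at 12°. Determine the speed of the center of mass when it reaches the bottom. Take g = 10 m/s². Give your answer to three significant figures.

v ≈ 2.60 m/s

With I = (1/2)MR², the ratio k = I/(MR²) is 0.5.
Rolling without slipping gives ω = v/R, so the total kinetic energy is ½Mv² + ½Iω² = ½(1+k)Mv² = (3/4)Mv².
The vertical drop is h = L sinθ = 2.44 × sin12° = 0.5073 m.
Setting Mgh = (3/4)Mv² gives v = √(2gh/(1+k)) = √(2·10·0.5073/1.5) ≈ 2.60 m/s.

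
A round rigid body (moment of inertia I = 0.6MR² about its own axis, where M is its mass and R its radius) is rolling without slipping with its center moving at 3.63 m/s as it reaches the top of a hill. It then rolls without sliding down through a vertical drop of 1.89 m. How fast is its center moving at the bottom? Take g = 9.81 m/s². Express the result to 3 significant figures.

v ≈ 6.03 m/s

Here I = 0.6MR², so the shape factor k = I/(MR²) = 0.6.
Rolling without slipping gives ω = v/R, so the total kinetic energy is ½Mv² + ½Iω² = ½(1+k)Mv² = (4/5)Mv².
Conserving energy between top and bottom: (4/5)Mv² = (4/5)Mv₀² + Mgh, hence v² = v₀² + 2gh/(1+k).
v = √(3.63² + 2×9.81×1.89/1.6) = √36.35 ≈ 6.03 m/s.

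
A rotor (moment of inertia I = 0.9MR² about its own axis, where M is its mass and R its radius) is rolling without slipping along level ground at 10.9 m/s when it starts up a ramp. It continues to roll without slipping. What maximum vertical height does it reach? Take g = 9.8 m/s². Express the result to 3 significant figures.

h ≈ 11.5 m

The moment of inertia is 0.9MR², giving k ≡ I/(MR²) = 0.9.
The rolling condition ω = v/R makes the rotational term ½I(v/R)² = ½kMv², so KE_total = ½(1+k)Mv² = (19/20)Mv².
All of this converts to potential energy at the highest point: (19/20)Mv₀² = Mgh.
Thus h = (1+k)v₀²/(2g) = 1.9 × 10.9² / (2 × 9.8) ≈ 11.5 m.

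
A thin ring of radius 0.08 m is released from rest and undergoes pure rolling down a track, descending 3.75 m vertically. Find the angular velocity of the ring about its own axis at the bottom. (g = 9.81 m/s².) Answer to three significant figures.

ω ≈ 75.8 rad/s

The moment of inertia is MR², giving k ≡ I/(MR²) = 1.
Pure rolling means v = ωR; then KE = ½Mv² + ½I(v/R)² = ½(1+k)Mv² = Mv².
Energy conservation Mgh = ½(1+k)Mv² gives v = √(2gh/(1+k)) = √(2 × 9.81 × 3.75 / 2) = 6.065 m/s.
Then ω = v/R = 6.065 / 0.08 ≈ 75.8 rad/s.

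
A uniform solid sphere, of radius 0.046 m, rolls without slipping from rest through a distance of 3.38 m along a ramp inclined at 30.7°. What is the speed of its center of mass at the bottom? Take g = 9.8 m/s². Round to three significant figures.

The moment of inertia is (2/5)MR², giving k ≡ I/(MR²) = 0.4.
Since it rolls without slipping, ω = v/R and KE = ½Mv² + ½Iω² = ½(1+k)Mv² = (7/10)Mv².
The vertical drop is h = L sinθ = 3.38 × sin30.7° = 1.726 m.
Setting Mgh = (7/10)Mv² gives v = √(2gh/(1+k)) = √(2·9.8·1.726/1.4) ≈ 4.92 m/s.

v ≈ 4.92 m/s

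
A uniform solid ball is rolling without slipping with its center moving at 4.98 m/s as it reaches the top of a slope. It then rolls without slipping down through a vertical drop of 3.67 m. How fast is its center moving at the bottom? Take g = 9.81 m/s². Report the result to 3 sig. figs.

v ≈ 8.73 m/s

Here I = (2/5)MR², so the shape factor k = I/(MR²) = 0.4.
Rolling without slipping gives ω = v/R, so the total kinetic energy is ½Mv² + ½Iω² = ½(1+k)Mv² = (7/10)Mv².
Energy conservation: (7/10)Mv₀² + Mgh = (7/10)Mv², so v² = v₀² + 2gh/(1+k).
v = √(4.98² + 2×9.81×3.67/1.4) = √76.23 ≈ 8.73 m/s.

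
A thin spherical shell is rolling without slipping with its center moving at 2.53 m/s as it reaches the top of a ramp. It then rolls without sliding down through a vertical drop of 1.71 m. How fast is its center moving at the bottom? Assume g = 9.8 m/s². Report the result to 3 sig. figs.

v ≈ 5.15 m/s

For this body I = (2/3)MR², i.e. k = I/(MR²) = 2/3.
Since it rolls without slipping, ω = v/R and KE = ½Mv² + ½Iω² = ½(1+k)Mv² = (5/6)Mv².
Energy conservation: (5/6)Mv₀² + Mgh = (5/6)Mv², so v² = v₀² + 2gh/(1+k).
v = √(2.53² + 2×9.8×1.71/1.667) = √26.51 ≈ 5.15 m/s.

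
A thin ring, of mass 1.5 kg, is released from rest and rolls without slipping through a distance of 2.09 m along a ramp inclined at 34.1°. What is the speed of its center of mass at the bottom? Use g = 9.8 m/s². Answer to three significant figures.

v ≈ 3.39 m/s

Here I = MR², so the shape factor k = I/(MR²) = 1.
Since it rolls without slipping, ω = v/R and KE = ½Mv² + ½Iω² = ½(1+k)Mv² = Mv².
The vertical drop is h = L sinθ = 2.09 × sin34.1° = 1.172 m.
Setting Mgh = Mv² gives v = √(2gh/(1+k)) = √(2·9.8·1.172/2) ≈ 3.39 m/s.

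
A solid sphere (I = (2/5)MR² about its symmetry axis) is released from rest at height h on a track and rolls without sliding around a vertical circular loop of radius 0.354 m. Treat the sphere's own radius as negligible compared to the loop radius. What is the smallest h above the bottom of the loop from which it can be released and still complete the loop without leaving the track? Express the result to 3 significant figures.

h_min ≈ 0.956 m

Here I = (2/5)MR², so the shape factor k = I/(MR²) = 0.4.
At the top of the loop, the minimum-contact condition is Mg = Mv_top²/r, so v_top² = gr.
With ω = v/R, the kinetic energy at speed v is ½(1+k)Mv² = (7/10)Mv².
Energy conservation from release (height h) to the top (height 2r): Mgh = Mg(2r) + (7/10)M·gr.
Thus h_min = 2r + (1+k)r/2 = r(2 + 1.4/2) = 0.354 × 2.7 ≈ 0.956 m.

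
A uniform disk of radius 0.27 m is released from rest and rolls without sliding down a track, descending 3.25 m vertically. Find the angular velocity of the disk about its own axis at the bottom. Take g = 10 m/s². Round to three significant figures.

ω ≈ 24.4 rad/s

The moment of inertia is (1/2)MR², giving k ≡ I/(MR²) = 0.5.
The rolling condition ω = v/R makes the rotational term ½I(v/R)² = ½kMv², so KE_total = ½(1+k)Mv² = (3/4)Mv².
Energy conservation Mgh = ½(1+k)Mv² gives v = √(2gh/(1+k)) = √(2 × 10 × 3.25 / 1.5) = 6.583 m/s.
The angular speed follows from ω = v/R = 6.583/0.27 ≈ 24.4 rad/s.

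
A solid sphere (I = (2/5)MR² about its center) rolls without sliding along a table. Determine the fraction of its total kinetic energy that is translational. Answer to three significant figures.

fraction ≈ 0.714

For this body I = (2/5)MR², i.e. k = I/(MR²) = 0.4.
With ω = v/R, KE_trans = ½Mv² and KE_rot = ½Iω² = ½kMv², so KE_total = ½(1+k)Mv².
The translational fraction is therefore 1/(1+k) = 1/1.4 ≈ 0.714.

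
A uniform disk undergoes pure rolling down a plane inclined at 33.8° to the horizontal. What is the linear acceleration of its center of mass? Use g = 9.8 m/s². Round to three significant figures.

a ≈ 3.63 m/s²

For this body I = (1/2)MR², i.e. k = I/(MR²) = 0.5.
Along the incline Mg sinθ − f = Ma, and torque about the center fR = Iα = kMR²(a/R) gives f = kMa.
Eliminating f: Mg sinθ = (1+k)Ma, so a = g sinθ/(1+k) = 9.8 × sin33.8° / 1.5 ≈ 3.63 m/s².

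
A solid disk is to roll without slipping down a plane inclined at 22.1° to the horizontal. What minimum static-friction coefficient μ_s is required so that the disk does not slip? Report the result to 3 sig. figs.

Here I = (1/2)MR², so the shape factor k = I/(MR²) = 0.5.
Translational: Mg sinθ − f = Ma. Rotational about the CM: fR = Iα = kMRa, so f = kMa.
These give a = g sinθ/(1+k) and the required friction f = kMg sinθ/(1+k).
The normal force is N = Mg cosθ, so μ_min = f/N = k tanθ/(1+k).
μ_min = 0.5 × tan22.1° / 1.5 ≈ 0.135.

μ_min ≈ 0.135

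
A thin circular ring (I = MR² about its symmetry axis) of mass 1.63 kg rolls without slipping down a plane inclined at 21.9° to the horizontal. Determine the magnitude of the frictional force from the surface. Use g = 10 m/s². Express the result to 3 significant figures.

Here I = MR², so the shape factor k = I/(MR²) = 1.
Along the incline Mg sinθ − f = Ma, and torque about the center fR = Iα = kMR²(a/R) gives f = kMa.
Combining, a = g sinθ/(1+k) and f = kMa = kMg sinθ/(1+k).
f = 1 × 1.63 × 10 × sin21.9° / 2 ≈ 3.04 N.

f ≈ 3.04 N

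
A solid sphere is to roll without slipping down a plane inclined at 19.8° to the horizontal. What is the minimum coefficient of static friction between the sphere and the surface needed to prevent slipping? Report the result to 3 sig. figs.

With I = (2/5)MR², the ratio k = I/(MR²) is 0.4.
Translational: Mg sinθ − f = Ma. Rotational about the CM: fR = Iα = kMRa, so f = kMa.
These give a = g sinθ/(1+k) and the required friction f = kMg sinθ/(1+k).
With N = Mg cosθ, the no-slip condition f ≤ μN gives μ_min = f/N = k tanθ/(1+k).
μ_min = 0.4 × tan19.8° / 1.4 ≈ 0.103.

μ_min ≈ 0.103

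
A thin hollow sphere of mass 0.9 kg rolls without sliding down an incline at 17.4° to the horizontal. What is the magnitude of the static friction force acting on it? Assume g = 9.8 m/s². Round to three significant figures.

Here I = (2/3)MR², so the shape factor k = I/(MR²) = 2/3.
Newton's second law down the slope: Mg sinθ − f = Ma. The torque equation fR = Iα (with α = a/R) gives f = kMa.
Combining, a = g sinθ/(1+k) and f = kMa = kMg sinθ/(1+k).
f = (2/3) × 0.9 × 9.8 × sin17.4° / 1.667 ≈ 1.06 N.

f ≈ 1.06 N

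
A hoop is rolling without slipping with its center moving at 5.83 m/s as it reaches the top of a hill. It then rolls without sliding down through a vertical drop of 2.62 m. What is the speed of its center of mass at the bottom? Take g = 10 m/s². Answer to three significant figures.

v ≈ 7.76 m/s

With I = MR², the ratio k = I/(MR²) is 1.
Rolling without slipping gives ω = v/R, so the total kinetic energy is ½Mv² + ½Iω² = ½(1+k)Mv² = Mv².
Conserving energy between top and bottom: Mv² = Mv₀² + Mgh, hence v² = v₀² + 2gh/(1+k).
v = √(5.83² + 2×10×2.62/2) = √60.19 ≈ 7.76 m/s.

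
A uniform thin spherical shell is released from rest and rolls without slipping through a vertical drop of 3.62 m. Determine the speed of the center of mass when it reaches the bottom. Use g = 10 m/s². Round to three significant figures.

Here I = (2/3)MR², so the shape factor k = I/(MR²) = 2/3.
Since it rolls without slipping, ω = v/R and KE = ½Mv² + ½Iω² = ½(1+k)Mv² = (5/6)Mv².
Energy conservation: Mgh = (5/6)Mv², so v = √(2gh/(1+k)) = √(2 × 10 × 3.62 / 1.667) ≈ 6.59 m/s.

v ≈ 6.59 m/s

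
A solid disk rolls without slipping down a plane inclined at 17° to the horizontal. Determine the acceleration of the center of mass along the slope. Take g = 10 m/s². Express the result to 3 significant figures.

a ≈ 1.95 m/s²

For this body I = (1/2)MR², i.e. k = I/(MR²) = 0.5.
Along the incline Mg sinθ − f = Ma, and torque about the center fR = Iα = kMR²(a/R) gives f = kMa.
Eliminating f: Mg sinθ = (1+k)Ma, so a = g sinθ/(1+k) = 10 × sin17° / 1.5 ≈ 1.95 m/s².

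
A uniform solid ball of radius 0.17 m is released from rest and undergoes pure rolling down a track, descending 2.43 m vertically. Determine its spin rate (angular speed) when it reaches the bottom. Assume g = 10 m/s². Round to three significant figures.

The moment of inertia is (2/5)MR², giving k ≡ I/(MR²) = 0.4.
The rolling condition ω = v/R makes the rotational term ½I(v/R)² = ½kMv², so KE_total = ½(1+k)Mv² = (7/10)Mv².
Energy conservation Mgh = ½(1+k)Mv² gives v = √(2gh/(1+k)) = √(2 × 10 × 2.43 / 1.4) = 5.892 m/s.
Then ω = v/R = 5.892 / 0.17 ≈ 34.7 rad/s.

ω ≈ 34.7 rad/s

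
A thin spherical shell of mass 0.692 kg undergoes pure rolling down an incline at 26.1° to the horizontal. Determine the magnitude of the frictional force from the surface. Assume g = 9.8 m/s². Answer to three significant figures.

Here I = (2/3)MR², so the shape factor k = I/(MR²) = 2/3.
Translational: Mg sinθ − f = Ma. Rotational about the CM: fR = Iα = kMRa, so f = kMa.
Combining, a = g sinθ/(1+k) and f = kMa = kMg sinθ/(1+k).
f = (2/3) × 0.692 × 9.8 × sin26.1° / 1.667 ≈ 1.19 N.

f ≈ 1.19 N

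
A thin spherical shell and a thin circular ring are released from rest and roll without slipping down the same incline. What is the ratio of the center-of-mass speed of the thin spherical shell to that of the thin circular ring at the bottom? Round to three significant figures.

v_ratio ≈ 1.10

Each satisfies Mgh = ½(1+k)Mv² with k = I/(MR²), so v ∝ 1/√(1+k).
For the thin spherical shell k = 2/3; for the thin circular ring k = 1.
v₁/v₂ = √((1+k₂)/(1+k₁)) = √(2/1.667) ≈ 1.10.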